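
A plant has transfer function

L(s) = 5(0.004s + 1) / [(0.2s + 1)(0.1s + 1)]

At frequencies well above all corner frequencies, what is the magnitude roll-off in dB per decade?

Each pole contributes −20 dB/decade at high frequency; each zero contributes +20 dB/decade.
Net: 1 zero(s) − 2 pole(s) → -20 dB/decade.

-20 dB/decade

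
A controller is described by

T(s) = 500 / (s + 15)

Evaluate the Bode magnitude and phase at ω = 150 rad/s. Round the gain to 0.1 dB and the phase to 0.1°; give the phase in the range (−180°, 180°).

10.4 dB, -84.3°

Substitute s = j150:
Numerator: 500 = 500 + j0
Denominator: (j150) + 15 = 15 + j150
|N| = √(500² + 0²) ≈ 500, ∠N ≈ 0.00°
|D| = √(15² + 150²) ≈ 150.75, ∠D ≈ 84.29°
|T| = 500 / 150.75 ≈ 3.3167
Gain = 20 log₁₀(3.3167) ≈ 10.41 dB
∠T = 0.00° − 84.29° = -84.29°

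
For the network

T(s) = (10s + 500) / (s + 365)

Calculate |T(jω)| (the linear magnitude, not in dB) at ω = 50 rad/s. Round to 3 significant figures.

1.92

Substitute s = j50:
Numerator: 10(j50) + 500 = 500 + j500
Denominator: (j50) + 365 = 365 + j50
|N| = √(500² + 500²) ≈ 707.11, ∠N ≈ 45.00°
|D| = √(365² + 50²) ≈ 368.41, ∠D ≈ 7.80°
|T| = 707.11 / 368.41 ≈ 1.9194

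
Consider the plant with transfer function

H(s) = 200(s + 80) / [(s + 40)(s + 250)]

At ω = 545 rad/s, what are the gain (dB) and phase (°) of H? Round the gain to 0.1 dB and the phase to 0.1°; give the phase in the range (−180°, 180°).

-9.5 dB, -69.5°

At s = jω = j545:
zero (s+80): 80 + j545 → |·| = √(80²+545²) = √303425 ≈ 550.84, ∠ = arctan(545/80) ≈ 81.65°
pole (s+40): 40 + j545 → |·| = √(40²+545²) = √298625 ≈ 546.47, ∠ = arctan(545/40) ≈ 85.80°
pole (s+250): 250 + j545 → |·| = √(250²+545²) = √359525 ≈ 599.6, ∠ = arctan(545/250) ≈ 65.36°
|H| = 200 · 550.84 / 3.2766e+05 ≈ 0.33623
Gain = 20 log₁₀(0.33623) ≈ -9.47 dB
∠H = 81.65° − 151.16° = -69.51°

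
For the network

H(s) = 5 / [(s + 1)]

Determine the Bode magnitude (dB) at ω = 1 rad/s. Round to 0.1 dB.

At ω = 1 rad/s:
pole (1 + j1·1) = 1 + j1 → |·| ≈ 1.4142, ∠ ≈ 45.00°
|H| = 5 · 1 / (1.4142) ≈ 3.5356
Gain = 20 log₁₀(3.5356) ≈ 10.97 dB

11.0 dB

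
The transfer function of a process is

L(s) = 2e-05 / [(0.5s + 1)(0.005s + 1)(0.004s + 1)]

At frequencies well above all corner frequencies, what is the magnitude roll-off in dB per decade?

-60 dB/decade

Each pole contributes −20 dB/decade at high frequency; each zero contributes +20 dB/decade.
Net: 0 zero(s) − 3 pole(s) → -60 dB/decade.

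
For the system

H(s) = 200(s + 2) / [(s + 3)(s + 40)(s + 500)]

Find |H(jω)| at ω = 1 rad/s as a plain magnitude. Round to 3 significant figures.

At s = jω = j1:
zero (s+2): 2 + j1 → |·| = √(2²+1²) = √5 ≈ 2.2361, ∠ = arctan(1/2) ≈ 26.57°
pole (s+3): 3 + j1 → |·| = √(3²+1²) = √10 ≈ 3.1623, ∠ = arctan(1/3) ≈ 18.43°
pole (s+40): 40 + j1 → |·| = √(40²+1²) = √1601 ≈ 40.012, ∠ = arctan(1/40) ≈ 1.43°
pole (s+500): 500 + j1 → |·| = √(500²+1²) = √250001 ≈ 500, ∠ = arctan(1/500) ≈ 0.11°
|H| = 200 · 2.2361 / 63265 ≈ 0.007069

0.00707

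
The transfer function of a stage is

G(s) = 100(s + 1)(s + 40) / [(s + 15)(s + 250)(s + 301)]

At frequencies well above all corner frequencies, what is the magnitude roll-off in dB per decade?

-20 dB/decade

Each pole contributes −20 dB/decade at high frequency; each zero contributes +20 dB/decade.
Net: 2 zero(s) − 3 pole(s) → -20 dB/decade.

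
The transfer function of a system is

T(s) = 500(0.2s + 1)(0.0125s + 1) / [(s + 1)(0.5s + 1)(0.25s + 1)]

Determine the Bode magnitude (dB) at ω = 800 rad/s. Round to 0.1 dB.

At ω = 800 rad/s:
zero (1 + j800·0.2) = 1 + j160 → |·| ≈ 160, ∠ ≈ 89.64°
zero (1 + j800·0.0125) = 1 + j10 → |·| ≈ 10.05, ∠ ≈ 84.29°
pole (1 + j800·1) = 1 + j800 → |·| ≈ 800, ∠ ≈ 89.93°
pole (1 + j800·0.5) = 1 + j400 → |·| ≈ 400, ∠ ≈ 89.86°
pole (1 + j800·0.25) = 1 + j200 → |·| ≈ 200, ∠ ≈ 89.71°
|T| = 500 · 160 · 10.05 / (800 · 400 · 200) ≈ 0.012563
Gain = 20 log₁₀(0.012563) ≈ -38.02 dB

-38.0 dB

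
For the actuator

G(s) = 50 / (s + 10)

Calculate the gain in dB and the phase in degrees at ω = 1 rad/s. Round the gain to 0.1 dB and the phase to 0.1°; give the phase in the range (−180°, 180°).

13.9 dB, -5.7°

At s = jω = j1:
pole (s+10): 10 + j1 → |·| = √(10²+1²) = √101 ≈ 10.05, ∠ = arctan(1/10) ≈ 5.71°
|G| = 50 / 10.05 ≈ 4.9751
Gain = 20 log₁₀(4.9751) ≈ 13.94 dB
∠G = 0.00° − 5.71° = -5.71°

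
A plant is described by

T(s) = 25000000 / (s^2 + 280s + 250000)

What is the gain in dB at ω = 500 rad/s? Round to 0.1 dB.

At s = jω = j500:
quadratic: (j500)² + 280·j500 + 250000 = 0 + j140000 → |·| ≈ 1.4e+05, ∠ ≈ 90.00°
|T| = 25000000 / 1.4e+05 ≈ 178.57
Gain = 20 log₁₀(178.57) ≈ 45.04 dB

45.0 dB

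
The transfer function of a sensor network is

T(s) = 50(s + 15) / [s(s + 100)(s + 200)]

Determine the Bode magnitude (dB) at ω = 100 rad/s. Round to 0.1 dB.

At s = jω = j100:
zero (s+15): 15 + j100 → |·| = √(15²+100²) = √10225 ≈ 101.12, ∠ = arctan(100/15) ≈ 81.47°
pole (s+100): 100 + j100 → |·| = √(100²+100²) = √20000 ≈ 141.42, ∠ = arctan(100/100) ≈ 45.00°
pole (s+200): 200 + j100 → |·| = √(200²+100²) = √50000 ≈ 223.61, ∠ = arctan(100/200) ≈ 26.57°
pole at origin: |s| = 100, ∠ = 90.00° (in denominator)
|T| = 50 · 101.12 / 3.1623e+06 ≈ 0.0015988
Gain = 20 log₁₀(0.0015988) ≈ -55.92 dB

-55.9 dB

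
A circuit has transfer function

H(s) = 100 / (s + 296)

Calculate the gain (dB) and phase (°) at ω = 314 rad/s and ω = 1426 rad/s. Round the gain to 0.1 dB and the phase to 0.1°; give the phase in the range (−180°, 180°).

ω = 314: -12.7 dB, -46.7°; ω = 1426: -23.3 dB, -78.3°

Substitute s = j314:
Numerator: 100 = 100 + j0
Denominator: (j314) + 296 = 296 + j314
|N| = √(100² + 0²) ≈ 100, ∠N ≈ 0.00°
|D| = √(296² + 314²) ≈ 431.52, ∠D ≈ 46.69°
|H| = 100 / 431.52 ≈ 0.23174
Gain = 20 log₁₀(0.23174) ≈ -12.70 dB
∠H = 0.00° − 46.69° = -46.69°

Substitute s = j1426:
Numerator: 100 = 100 + j0
Denominator: (j1426) + 296 = 296 + j1426
|N| = √(100² + 0²) ≈ 100, ∠N ≈ 0.00°
|D| = √(296² + 1426²) ≈ 1456.4, ∠D ≈ 78.27°
|H| = 100 / 1456.4 ≈ 0.068662
Gain = 20 log₁₀(0.068662) ≈ -23.27 dB
∠H = 0.00° − 78.27° = -78.27°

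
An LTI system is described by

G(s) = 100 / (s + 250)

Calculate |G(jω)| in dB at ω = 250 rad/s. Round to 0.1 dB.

-11.0 dB

Substitute s = j250:
Numerator: 100 = 100 + j0
Denominator: (j250) + 250 = 250 + j250
|N| = √(100² + 0²) ≈ 100, ∠N ≈ 0.00°
|D| = √(250² + 250²) ≈ 353.55, ∠D ≈ 45.00°
|G| = 100 / 353.55 ≈ 0.28285
Gain = 20 log₁₀(0.28285) ≈ -10.97 dB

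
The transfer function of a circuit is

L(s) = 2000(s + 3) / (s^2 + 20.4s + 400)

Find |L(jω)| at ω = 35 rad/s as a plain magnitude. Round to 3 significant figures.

64.4

At s = jω = j35:
zero (s+3): 3 + j35 → |·| = √(3²+35²) = √1234 ≈ 35.128, ∠ = arctan(35/3) ≈ 85.10°
quadratic: (j35)² + 20.4·j35 + 400 = -825 + j714 → |·| ≈ 1091.1, ∠ ≈ 139.13°
|L| = 2000 · 35.128 / 1091.1 ≈ 64.39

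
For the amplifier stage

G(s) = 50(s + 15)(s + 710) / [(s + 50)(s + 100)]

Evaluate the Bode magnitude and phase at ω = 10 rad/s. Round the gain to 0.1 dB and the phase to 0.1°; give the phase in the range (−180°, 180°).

At s = jω = j10:
zero (s+15): 15 + j10 → |·| = √(15²+10²) = √325 ≈ 18.028, ∠ = arctan(10/15) ≈ 33.69°
zero (s+710): 710 + j10 → |·| = √(710²+10²) = √504200 ≈ 710.07, ∠ = arctan(10/710) ≈ 0.81°
pole (s+50): 50 + j10 → |·| = √(50²+10²) = √2600 ≈ 50.99, ∠ = arctan(10/50) ≈ 11.31°
pole (s+100): 100 + j10 → |·| = √(100²+10²) = √10100 ≈ 100.5, ∠ = arctan(10/100) ≈ 5.71°
|G| = 50 · 12801 / 5124.5 ≈ 124.9
Gain = 20 log₁₀(124.9) ≈ 41.93 dB
∠G = 34.50° − 17.02° = 17.48°

41.9 dB, 17.5°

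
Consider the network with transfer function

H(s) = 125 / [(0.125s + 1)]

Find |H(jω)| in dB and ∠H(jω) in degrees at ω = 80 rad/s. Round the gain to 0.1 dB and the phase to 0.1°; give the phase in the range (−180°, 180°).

At ω = 80 rad/s:
pole (1 + j80·0.125) = 1 + j10 → |·| ≈ 10.05, ∠ ≈ 84.29°
|H| = 125 · 1 / (10.05) ≈ 12.438
Gain = 20 log₁₀(12.438) ≈ 21.90 dB
∠H = (0°) − (84.29°) = -84.29°

21.9 dB, -84.3°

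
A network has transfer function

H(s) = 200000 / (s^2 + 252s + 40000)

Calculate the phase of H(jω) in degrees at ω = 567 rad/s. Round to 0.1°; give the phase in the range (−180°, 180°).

At s = jω = j567:
quadratic: (j567)² + 252·j567 + 40000 = -281489 + j142884 → |·| ≈ 3.1568e+05, ∠ ≈ 153.09°
∠H = 0.00° − 153.09° = -153.09°

-153.1°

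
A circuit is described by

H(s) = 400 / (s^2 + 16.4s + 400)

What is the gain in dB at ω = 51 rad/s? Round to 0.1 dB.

At s = jω = j51:
quadratic: (j51)² + 16.4·j51 + 400 = -2201 + j836.4 → |·| ≈ 2354.6, ∠ ≈ 159.19°
|H| = 400 / 2354.6 ≈ 0.16988
Gain = 20 log₁₀(0.16988) ≈ -15.40 dB

-15.4 dB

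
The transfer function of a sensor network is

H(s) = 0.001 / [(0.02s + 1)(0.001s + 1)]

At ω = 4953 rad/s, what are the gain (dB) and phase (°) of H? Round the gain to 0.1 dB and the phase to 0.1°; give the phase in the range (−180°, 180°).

At ω = 4953 rad/s:
pole (1 + j4953·0.02) = 1 + j99.06 → |·| ≈ 99.065, ∠ ≈ 89.42°
pole (1 + j4953·0.001) = 1 + j4.953 → |·| ≈ 5.0529, ∠ ≈ 78.59°
|H| = 0.001 · 1 / (99.065 · 5.0529) ≈ 1.9977e-06
Gain = 20 log₁₀(1.9977e-06) ≈ -113.99 dB
∠H = (0°) − (89.42° + 78.59°) = -168.01°

-114.0 dB, -168.0°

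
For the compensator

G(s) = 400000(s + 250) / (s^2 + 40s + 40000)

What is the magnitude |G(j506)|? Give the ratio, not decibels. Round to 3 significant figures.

At s = jω = j506:
zero (s+250): 250 + j506 → |·| = √(250²+506²) = √318536 ≈ 564.39, ∠ = arctan(506/250) ≈ 63.71°
quadratic: (j506)² + 40·j506 + 40000 = -216036 + j20240 → |·| ≈ 2.1698e+05, ∠ ≈ 174.65°
|G| = 400000 · 564.39 / 2.1698e+05 ≈ 1040.4

1.04e+03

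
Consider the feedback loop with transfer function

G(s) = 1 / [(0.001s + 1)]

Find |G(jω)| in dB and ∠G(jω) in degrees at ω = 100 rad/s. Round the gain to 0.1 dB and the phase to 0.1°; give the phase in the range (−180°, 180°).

At ω = 100 rad/s:
pole (1 + j100·0.001) = 1 + j0.1 → |·| ≈ 1.005, ∠ ≈ 5.71°
|G| = 1 · 1 / (1.005) ≈ 0.99502
Gain = 20 log₁₀(0.99502) ≈ -0.04 dB
∠G = (0°) − (5.71°) = -5.71°

-0.0 dB, -5.7°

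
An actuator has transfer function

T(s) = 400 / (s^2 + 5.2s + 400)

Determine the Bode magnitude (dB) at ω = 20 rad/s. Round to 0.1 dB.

At s = jω = j20:
quadratic: (j20)² + 5.2·j20 + 400 = 0 + j104 → |·| ≈ 104, ∠ ≈ 90.00°
|T| = 400 / 104 ≈ 3.8462
Gain = 20 log₁₀(3.8462) ≈ 11.70 dB

11.7 dB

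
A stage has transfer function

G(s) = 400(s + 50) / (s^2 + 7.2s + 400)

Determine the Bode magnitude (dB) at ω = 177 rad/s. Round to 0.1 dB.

At s = jω = j177:
zero (s+50): 50 + j177 → |·| = √(50²+177²) = √33829 ≈ 183.93, ∠ = arctan(177/50) ≈ 74.23°
quadratic: (j177)² + 7.2·j177 + 400 = -30929 + j1274.4 → |·| ≈ 30955, ∠ ≈ 177.64°
|G| = 400 · 183.93 / 30955 ≈ 2.3767
Gain = 20 log₁₀(2.3767) ≈ 7.52 dB

7.5 dB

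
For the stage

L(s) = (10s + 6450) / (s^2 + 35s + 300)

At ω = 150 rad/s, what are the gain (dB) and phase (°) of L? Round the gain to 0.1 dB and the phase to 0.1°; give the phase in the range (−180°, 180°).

-10.7 dB, -153.6°

Substitute s = j150:
Numerator: 10(j150) + 6450 = 6450 + j1500
Denominator: (j150)^2 + 35(j150) + 300 = -22200 + j5250
|N| = √(6450² + 1500²) ≈ 6622.1, ∠N ≈ 13.09°
|D| = √(22200² + 5250²) ≈ 22812, ∠D ≈ 166.69°
|L| = 6622.1 / 22812 ≈ 0.29029
Gain = 20 log₁₀(0.29029) ≈ -10.74 dB
∠L = 13.09° − 166.69° = -153.60°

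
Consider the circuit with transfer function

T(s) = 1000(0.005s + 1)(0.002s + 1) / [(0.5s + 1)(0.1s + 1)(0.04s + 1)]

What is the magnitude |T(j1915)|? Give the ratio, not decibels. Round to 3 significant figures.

At ω = 1915 rad/s:
zero (1 + j1915·0.005) = 1 + j9.575 → |·| ≈ 9.6271, ∠ ≈ 84.04°
zero (1 + j1915·0.002) = 1 + j3.83 → |·| ≈ 3.9584, ∠ ≈ 75.37°
pole (1 + j1915·0.5) = 1 + j957.5 → |·| ≈ 957.5, ∠ ≈ 89.94°
pole (1 + j1915·0.1) = 1 + j191.5 → |·| ≈ 191.5, ∠ ≈ 89.70°
pole (1 + j1915·0.04) = 1 + j76.6 → |·| ≈ 76.607, ∠ ≈ 89.25°
|T| = 1000 · 9.6271 · 3.9584 / (957.5 · 191.5 · 76.607) ≈ 0.0027129

0.00271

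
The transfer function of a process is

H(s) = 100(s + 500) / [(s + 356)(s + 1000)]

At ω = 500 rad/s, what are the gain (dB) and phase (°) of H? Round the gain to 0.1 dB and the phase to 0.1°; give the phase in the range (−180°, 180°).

At s = jω = j500:
zero (s+500): 500 + j500 → |·| = √(500²+500²) = √500000 ≈ 707.11, ∠ = arctan(500/500) ≈ 45.00°
pole (s+356): 356 + j500 → |·| = √(356²+500²) = √376736 ≈ 613.79, ∠ = arctan(500/356) ≈ 54.55°
pole (s+1000): 1000 + j500 → |·| = √(1000²+500²) = √1250000 ≈ 1118, ∠ = arctan(500/1000) ≈ 26.57°
|H| = 100 · 707.11 / 6.8622e+05 ≈ 0.10304
Gain = 20 log₁₀(0.10304) ≈ -19.74 dB
∠H = 45.00° − 81.12° = -36.12°

-19.7 dB, -36.1°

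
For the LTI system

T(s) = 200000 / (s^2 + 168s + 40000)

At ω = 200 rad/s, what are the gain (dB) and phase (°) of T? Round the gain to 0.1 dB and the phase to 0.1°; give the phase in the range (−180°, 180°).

At s = jω = j200:
quadratic: (j200)² + 168·j200 + 40000 = 0 + j33600 → |·| ≈ 33600, ∠ ≈ 90.00°
|T| = 200000 / 33600 ≈ 5.9524
Gain = 20 log₁₀(5.9524) ≈ 15.49 dB
∠T = 0.00° − 90.00° = -90.00°

15.5 dB, -90.0°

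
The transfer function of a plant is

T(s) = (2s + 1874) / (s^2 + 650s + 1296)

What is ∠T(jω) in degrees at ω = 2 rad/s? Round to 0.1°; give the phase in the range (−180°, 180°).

-45.1°

Substitute s = j2:
Numerator: 2(j2) + 1874 = 1874 + j4
Denominator: (j2)^2 + 650(j2) + 1296 = 1292 + j1300
|N| = √(1874² + 4²) ≈ 1874, ∠N ≈ 0.12°
|D| = √(1292² + 1300²) ≈ 1832.8, ∠D ≈ 45.18°
∠T = 0.12° − 45.18° = -45.06°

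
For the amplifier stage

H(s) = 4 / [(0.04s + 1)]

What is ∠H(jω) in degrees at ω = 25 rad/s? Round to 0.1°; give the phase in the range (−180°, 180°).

-45.0°

At ω = 25 rad/s:
pole (1 + j25·0.04) = 1 + j1 → |·| ≈ 1.4142, ∠ ≈ 45.00°
∠H = (0°) − (45.00°) = -45.00°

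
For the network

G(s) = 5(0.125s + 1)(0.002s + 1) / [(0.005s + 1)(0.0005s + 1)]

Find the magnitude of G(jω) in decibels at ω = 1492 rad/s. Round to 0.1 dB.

49.9 dB

At ω = 1492 rad/s:
zero (1 + j1492·0.125) = 1 + j186.5 → |·| ≈ 186.5, ∠ ≈ 89.69°
zero (1 + j1492·0.002) = 1 + j2.984 → |·| ≈ 3.1471, ∠ ≈ 71.47°
pole (1 + j1492·0.005) = 1 + j7.46 → |·| ≈ 7.5267, ∠ ≈ 82.37°
pole (1 + j1492·0.0005) = 1 + j0.746 → |·| ≈ 1.2476, ∠ ≈ 36.72°
|G| = 5 · 186.5 · 3.1471 / (7.5267 · 1.2476) ≈ 312.52
Gain = 20 log₁₀(312.52) ≈ 49.90 dB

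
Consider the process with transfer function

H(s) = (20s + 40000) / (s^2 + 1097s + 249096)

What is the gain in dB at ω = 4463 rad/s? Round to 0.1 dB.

Substitute s = j4463:
Numerator: 20(j4463) + 40000 = 40000 + j89260
Denominator: (j4463)^2 + 1097(j4463) + 249096 = -19669273 + j4895911
|N| = √(40000² + 89260²) ≈ 97813, ∠N ≈ 65.86°
|D| = √(19669273² + 4895911²) ≈ 2.0269e+07, ∠D ≈ 166.02°
|H| = 97813 / 2.0269e+07 ≈ 0.0048257
Gain = 20 log₁₀(0.0048257) ≈ -46.33 dB

-46.3 dB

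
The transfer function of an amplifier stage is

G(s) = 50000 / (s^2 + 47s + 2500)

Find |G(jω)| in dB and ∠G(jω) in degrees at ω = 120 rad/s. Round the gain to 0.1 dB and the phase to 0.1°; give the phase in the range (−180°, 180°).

At s = jω = j120:
quadratic: (j120)² + 47·j120 + 2500 = -11900 + j5640 → |·| ≈ 13169, ∠ ≈ 154.64°
|G| = 50000 / 13169 ≈ 3.7968
Gain = 20 log₁₀(3.7968) ≈ 11.59 dB
∠G = 0.00° − 154.64° = -154.64°

11.6 dB, -154.6°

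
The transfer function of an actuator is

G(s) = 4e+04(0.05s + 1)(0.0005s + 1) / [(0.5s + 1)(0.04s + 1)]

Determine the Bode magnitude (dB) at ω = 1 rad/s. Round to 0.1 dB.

91.1 dB

At ω = 1 rad/s:
zero (1 + j1·0.05) = 1 + j0.05 → |·| ≈ 1.0012, ∠ ≈ 2.86°
zero (1 + j1·0.0005) = 1 + j0.0005 → |·| ≈ 1, ∠ ≈ 0.03°
pole (1 + j1·0.5) = 1 + j0.5 → |·| ≈ 1.118, ∠ ≈ 26.57°
pole (1 + j1·0.04) = 1 + j0.04 → |·| ≈ 1.0008, ∠ ≈ 2.29°
|G| = 4e+04 · 1.0012 · 1 / (1.118 · 1.0008) ≈ 35792
Gain = 20 log₁₀(35792) ≈ 91.08 dB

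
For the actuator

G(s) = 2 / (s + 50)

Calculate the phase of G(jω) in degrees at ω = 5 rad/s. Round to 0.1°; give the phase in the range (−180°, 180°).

-5.7°

Substitute s = j5:
Numerator: 2 = 2 + j0
Denominator: (j5) + 50 = 50 + j5
|N| = √(2² + 0²) ≈ 2, ∠N ≈ 0.00°
|D| = √(50² + 5²) ≈ 50.249, ∠D ≈ 5.71°
∠G = 0.00° − 5.71° = -5.71°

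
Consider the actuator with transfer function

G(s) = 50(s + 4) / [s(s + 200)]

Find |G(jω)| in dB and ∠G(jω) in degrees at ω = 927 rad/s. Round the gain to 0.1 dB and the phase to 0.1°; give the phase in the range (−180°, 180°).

At s = jω = j927:
zero (s+4): 4 + j927 → |·| = √(4²+927²) = √859345 ≈ 927.01, ∠ = arctan(927/4) ≈ 89.75°
pole (s+200): 200 + j927 → |·| = √(200²+927²) = √899329 ≈ 948.33, ∠ = arctan(927/200) ≈ 77.83°
pole at origin: |s| = 927, ∠ = 90.00° (in denominator)
|G| = 50 · 927.01 / 8.791e+05 ≈ 0.052725
Gain = 20 log₁₀(0.052725) ≈ -25.56 dB
∠G = 89.75° − 167.83° = -78.08°

-25.6 dB, -78.1°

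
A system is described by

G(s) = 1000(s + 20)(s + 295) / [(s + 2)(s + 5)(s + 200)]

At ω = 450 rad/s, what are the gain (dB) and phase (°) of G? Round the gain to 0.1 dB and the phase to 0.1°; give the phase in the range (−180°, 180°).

7.7 dB, -100.9°

At s = jω = j450:
zero (s+20): 20 + j450 → |·| = √(20²+450²) = √202900 ≈ 450.44, ∠ = arctan(450/20) ≈ 87.46°
zero (s+295): 295 + j450 → |·| = √(295²+450²) = √289525 ≈ 538.08, ∠ = arctan(450/295) ≈ 56.75°
pole (s+2): 2 + j450 → |·| = √(2²+450²) = √202504 ≈ 450, ∠ = arctan(450/2) ≈ 89.75°
pole (s+5): 5 + j450 → |·| = √(5²+450²) = √202525 ≈ 450.03, ∠ = arctan(450/5) ≈ 89.36°
pole (s+200): 200 + j450 → |·| = √(200²+450²) = √242500 ≈ 492.44, ∠ = arctan(450/200) ≈ 66.04°
|G| = 1000 · 2.4237e+05 / 9.9726e+07 ≈ 2.4304
Gain = 20 log₁₀(2.4304) ≈ 7.71 dB
∠G = 144.21° − 245.15° = -100.94°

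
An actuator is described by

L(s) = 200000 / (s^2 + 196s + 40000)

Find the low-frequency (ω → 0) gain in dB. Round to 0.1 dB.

L(0) = 200000 / 40000 = 5
20 log₁₀(5) ≈ 13.98 dB

14.0 dB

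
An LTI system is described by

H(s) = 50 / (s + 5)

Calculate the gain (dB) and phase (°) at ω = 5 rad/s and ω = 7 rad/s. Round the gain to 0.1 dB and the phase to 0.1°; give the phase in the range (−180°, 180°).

At s = jω = j5:
pole (s+5): 5 + j5 → |·| = √(5²+5²) = √50 ≈ 7.0711, ∠ = arctan(5/5) ≈ 45.00°
|H| = 50 / 7.0711 ≈ 7.071
Gain = 20 log₁₀(7.071) ≈ 16.99 dB
∠H = 0.00° − 45.00° = -45.00°

At s = jω = j7:
pole (s+5): 5 + j7 → |·| = √(5²+7²) = √74 ≈ 8.6023, ∠ = arctan(7/5) ≈ 54.46°
|H| = 50 / 8.6023 ≈ 5.8124
Gain = 20 log₁₀(5.8124) ≈ 15.29 dB
∠H = 0.00° − 54.46° = -54.46°

ω = 5: 17.0 dB, -45.0°; ω = 7: 15.3 dB, -54.5°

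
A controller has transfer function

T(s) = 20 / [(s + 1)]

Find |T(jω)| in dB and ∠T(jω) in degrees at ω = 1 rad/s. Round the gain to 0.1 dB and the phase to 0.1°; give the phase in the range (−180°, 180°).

23.0 dB, -45.0°

At ω = 1 rad/s:
pole (1 + j1·1) = 1 + j1 → |·| ≈ 1.4142, ∠ ≈ 45.00°
|T| = 20 · 1 / (1.4142) ≈ 14.142
Gain = 20 log₁₀(14.142) ≈ 23.01 dB
∠T = (0°) − (45.00°) = -45.00°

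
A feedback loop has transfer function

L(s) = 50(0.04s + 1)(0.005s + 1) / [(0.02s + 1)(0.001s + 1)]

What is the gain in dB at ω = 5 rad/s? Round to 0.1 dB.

At ω = 5 rad/s:
zero (1 + j5·0.04) = 1 + j0.2 → |·| ≈ 1.0198, ∠ ≈ 11.31°
zero (1 + j5·0.005) = 1 + j0.025 → |·| ≈ 1.0003, ∠ ≈ 1.43°
pole (1 + j5·0.02) = 1 + j0.1 → |·| ≈ 1.005, ∠ ≈ 5.71°
pole (1 + j5·0.001) = 1 + j0.005 → |·| ≈ 1, ∠ ≈ 0.29°
|L| = 50 · 1.0198 · 1.0003 / (1.005 · 1) ≈ 50.752
Gain = 20 log₁₀(50.752) ≈ 34.11 dB

34.1 dB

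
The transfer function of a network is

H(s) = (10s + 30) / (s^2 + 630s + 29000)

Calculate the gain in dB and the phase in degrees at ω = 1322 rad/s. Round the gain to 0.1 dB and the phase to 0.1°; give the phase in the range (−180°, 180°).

Substitute s = j1322:
Numerator: 10(j1322) + 30 = 30 + j13220
Denominator: (j1322)^2 + 630(j1322) + 29000 = -1718684 + j832860
|N| = √(30² + 13220²) ≈ 13220, ∠N ≈ 89.87°
|D| = √(1718684² + 832860²) ≈ 1.9099e+06, ∠D ≈ 154.15°
|H| = 13220 / 1.9099e+06 ≈ 0.0069218
Gain = 20 log₁₀(0.0069218) ≈ -43.20 dB
∠H = 89.87° − 154.15° = -64.28°

-43.2 dB, -64.3°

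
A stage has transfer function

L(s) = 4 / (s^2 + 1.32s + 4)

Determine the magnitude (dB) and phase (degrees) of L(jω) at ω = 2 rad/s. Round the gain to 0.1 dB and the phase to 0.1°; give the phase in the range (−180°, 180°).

3.6 dB, -90.0°

At s = jω = j2:
quadratic: (j2)² + 1.32·j2 + 4 = 0 + j2.64 → |·| ≈ 2.64, ∠ ≈ 90.00°
|L| = 4 / 2.64 ≈ 1.5152
Gain = 20 log₁₀(1.5152) ≈ 3.61 dB
∠L = 0.00° − 90.00° = -90.00°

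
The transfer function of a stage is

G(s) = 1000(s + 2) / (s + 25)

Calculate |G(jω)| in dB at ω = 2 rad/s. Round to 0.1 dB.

At s = jω = j2:
zero (s+2): 2 + j2 → |·| = √(2²+2²) = √8 ≈ 2.8284, ∠ = arctan(2/2) ≈ 45.00°
pole (s+25): 25 + j2 → |·| = √(25²+2²) = √629 ≈ 25.08, ∠ = arctan(2/25) ≈ 4.57°
|G| = 1000 · 2.8284 / 25.08 ≈ 112.78
Gain = 20 log₁₀(112.78) ≈ 41.04 dB

41.0 dB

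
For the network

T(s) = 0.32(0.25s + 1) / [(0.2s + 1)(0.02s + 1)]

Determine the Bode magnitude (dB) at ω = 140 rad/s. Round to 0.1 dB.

At ω = 140 rad/s:
zero (1 + j140·0.25) = 1 + j35 → |·| ≈ 35.014, ∠ ≈ 88.36°
pole (1 + j140·0.2) = 1 + j28 → |·| ≈ 28.018, ∠ ≈ 87.95°
pole (1 + j140·0.02) = 1 + j2.8 → |·| ≈ 2.9732, ∠ ≈ 70.35°
|T| = 0.32 · 35.014 / (28.018 · 2.9732) ≈ 0.1345
Gain = 20 log₁₀(0.1345) ≈ -17.43 dB

-17.4 dB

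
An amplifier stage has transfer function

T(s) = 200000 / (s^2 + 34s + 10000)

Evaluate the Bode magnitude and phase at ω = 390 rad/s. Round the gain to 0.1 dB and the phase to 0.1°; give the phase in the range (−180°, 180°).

2.9 dB, -174.7°

At s = jω = j390:
quadratic: (j390)² + 34·j390 + 10000 = -142100 + j13260 → |·| ≈ 1.4272e+05, ∠ ≈ 174.67°
|T| = 200000 / 1.4272e+05 ≈ 1.4013
Gain = 20 log₁₀(1.4013) ≈ 2.93 dB
∠T = 0.00° − 174.67° = -174.67°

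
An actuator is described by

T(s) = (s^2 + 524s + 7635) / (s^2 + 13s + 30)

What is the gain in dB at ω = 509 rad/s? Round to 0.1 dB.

Substitute s = j509:
Numerator: (j509)^2 + 524(j509) + 7635 = -251446 + j266716
Denominator: (j509)^2 + 13(j509) + 30 = -259051 + j6617
|N| = √(251446² + 266716²) ≈ 3.6655e+05, ∠N ≈ 133.31°
|D| = √(259051² + 6617²) ≈ 2.5914e+05, ∠D ≈ 178.54°
|T| = 3.6655e+05 / 2.5914e+05 ≈ 1.4145
Gain = 20 log₁₀(1.4145) ≈ 3.01 dB

3.0 dB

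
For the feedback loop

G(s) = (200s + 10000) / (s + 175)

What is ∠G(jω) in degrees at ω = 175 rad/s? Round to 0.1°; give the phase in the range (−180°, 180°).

29.1°

Substitute s = j175:
Numerator: 200(j175) + 10000 = 10000 + j35000
Denominator: (j175) + 175 = 175 + j175
|N| = √(10000² + 35000²) ≈ 36401, ∠N ≈ 74.05°
|D| = √(175² + 175²) ≈ 247.49, ∠D ≈ 45.00°
∠G = 74.05° − 45.00° = 29.05°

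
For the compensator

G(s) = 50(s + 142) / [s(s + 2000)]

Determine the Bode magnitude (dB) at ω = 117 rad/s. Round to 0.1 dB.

-28.1 dB

At s = jω = j117:
zero (s+142): 142 + j117 → |·| = √(142²+117²) = √33853 ≈ 183.99, ∠ = arctan(117/142) ≈ 39.49°
pole (s+2000): 2000 + j117 → |·| = √(2000²+117²) = √4013689 ≈ 2003.4, ∠ = arctan(117/2000) ≈ 3.35°
pole at origin: |s| = 117, ∠ = 90.00° (in denominator)
|G| = 50 · 183.99 / 2.344e+05 ≈ 0.039247
Gain = 20 log₁₀(0.039247) ≈ -28.12 dB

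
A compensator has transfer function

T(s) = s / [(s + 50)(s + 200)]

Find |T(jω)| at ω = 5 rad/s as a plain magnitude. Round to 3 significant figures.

At s = jω = j5:
zero at origin: s = j5 → |·| = 5, ∠ = 90.00°
pole (s+50): 50 + j5 → |·| = √(50²+5²) = √2525 ≈ 50.249, ∠ = arctan(5/50) ≈ 5.71°
pole (s+200): 200 + j5 → |·| = √(200²+5²) = √40025 ≈ 200.06, ∠ = arctan(5/200) ≈ 1.43°
|T| = 1 · 5 / 10053 ≈ 0.00049736

0.000497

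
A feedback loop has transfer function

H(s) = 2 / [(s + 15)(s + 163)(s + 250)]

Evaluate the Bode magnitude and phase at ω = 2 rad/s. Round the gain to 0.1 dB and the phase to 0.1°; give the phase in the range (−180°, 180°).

At s = jω = j2:
pole (s+15): 15 + j2 → |·| = √(15²+2²) = √229 ≈ 15.133, ∠ = arctan(2/15) ≈ 7.59°
pole (s+163): 163 + j2 → |·| = √(163²+2²) = √26573 ≈ 163.01, ∠ = arctan(2/163) ≈ 0.70°
pole (s+250): 250 + j2 → |·| = √(250²+2²) = √62504 ≈ 250.01, ∠ = arctan(2/250) ≈ 0.46°
|H| = 2 / 6.1673e+05 ≈ 3.2429e-06
Gain = 20 log₁₀(3.2429e-06) ≈ -109.78 dB
∠H = 0.00° − 8.75° = -8.75°

-109.8 dB, -8.8°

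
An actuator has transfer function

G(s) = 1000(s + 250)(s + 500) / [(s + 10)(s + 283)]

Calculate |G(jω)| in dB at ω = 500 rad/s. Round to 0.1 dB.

At s = jω = j500:
zero (s+250): 250 + j500 → |·| = √(250²+500²) = √312500 ≈ 559.02, ∠ = arctan(500/250) ≈ 63.43°
zero (s+500): 500 + j500 → |·| = √(500²+500²) = √500000 ≈ 707.11, ∠ = arctan(500/500) ≈ 45.00°
pole (s+10): 10 + j500 → |·| = √(10²+500²) = √250100 ≈ 500.1, ∠ = arctan(500/10) ≈ 88.85°
pole (s+283): 283 + j500 → |·| = √(283²+500²) = √330089 ≈ 574.53, ∠ = arctan(500/283) ≈ 60.49°
|G| = 1000 · 3.9529e+05 / 2.8732e+05 ≈ 1375.8
Gain = 20 log₁₀(1375.8) ≈ 62.77 dB

62.8 dB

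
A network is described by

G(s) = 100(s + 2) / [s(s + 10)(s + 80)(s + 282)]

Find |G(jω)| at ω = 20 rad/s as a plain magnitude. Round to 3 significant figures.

At s = jω = j20:
zero (s+2): 2 + j20 → |·| = √(2²+20²) = √404 ≈ 20.1, ∠ = arctan(20/2) ≈ 84.29°
pole (s+10): 10 + j20 → |·| = √(10²+20²) = √500 ≈ 22.361, ∠ = arctan(20/10) ≈ 63.43°
pole (s+80): 80 + j20 → |·| = √(80²+20²) = √6800 ≈ 82.462, ∠ = arctan(20/80) ≈ 14.04°
pole (s+282): 282 + j20 → |·| = √(282²+20²) = √79924 ≈ 282.71, ∠ = arctan(20/282) ≈ 4.06°
pole at origin: |s| = 20, ∠ = 90.00° (in denominator)
|G| = 100 · 20.1 / 1.0426e+07 ≈ 0.00019279

0.000193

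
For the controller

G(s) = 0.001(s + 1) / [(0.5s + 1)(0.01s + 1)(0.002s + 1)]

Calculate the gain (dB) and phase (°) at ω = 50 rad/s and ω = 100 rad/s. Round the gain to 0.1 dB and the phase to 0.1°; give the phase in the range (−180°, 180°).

At ω = 50 rad/s:
zero (1 + j50·1) = 1 + j50 → |·| ≈ 50.01, ∠ ≈ 88.85°
pole (1 + j50·0.5) = 1 + j25 → |·| ≈ 25.02, ∠ ≈ 87.71°
pole (1 + j50·0.01) = 1 + j0.5 → |·| ≈ 1.118, ∠ ≈ 26.57°
pole (1 + j50·0.002) = 1 + j0.1 → |·| ≈ 1.005, ∠ ≈ 5.71°
|G| = 0.001 · 50.01 / (25.02 · 1.118 · 1.005) ≈ 0.0017789
Gain = 20 log₁₀(0.0017789) ≈ -55.00 dB
∠G = (88.85°) − (87.71° + 26.57° + 5.71°) = -31.14°

At ω = 100 rad/s:
zero (1 + j100·1) = 1 + j100 → |·| ≈ 100, ∠ ≈ 89.43°
pole (1 + j100·0.5) = 1 + j50 → |·| ≈ 50.01, ∠ ≈ 88.85°
pole (1 + j100·0.01) = 1 + j1 → |·| ≈ 1.4142, ∠ ≈ 45.00°
pole (1 + j100·0.002) = 1 + j0.2 → |·| ≈ 1.0198, ∠ ≈ 11.31°
|G| = 0.001 · 100 / (50.01 · 1.4142 · 1.0198) ≈ 0.0013865
Gain = 20 log₁₀(0.0013865) ≈ -57.16 dB
∠G = (89.43°) − (88.85° + 45.00° + 11.31°) = -55.73°

ω = 50: -55.0 dB, -31.1°; ω = 100: -57.2 dB, -55.7°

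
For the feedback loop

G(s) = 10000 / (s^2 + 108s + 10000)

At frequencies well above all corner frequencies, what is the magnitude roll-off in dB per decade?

Each pole contributes −20 dB/decade at high frequency; each zero contributes +20 dB/decade.
Net: 0 zero(s) − 2 pole(s) → -40 dB/decade.

-40 dB/decade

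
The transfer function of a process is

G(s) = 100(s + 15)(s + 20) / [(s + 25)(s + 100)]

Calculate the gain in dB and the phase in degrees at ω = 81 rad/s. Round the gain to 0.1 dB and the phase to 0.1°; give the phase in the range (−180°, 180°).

At s = jω = j81:
zero (s+15): 15 + j81 → |·| = √(15²+81²) = √6786 ≈ 82.377, ∠ = arctan(81/15) ≈ 79.51°
zero (s+20): 20 + j81 → |·| = √(20²+81²) = √6961 ≈ 83.433, ∠ = arctan(81/20) ≈ 76.13°
pole (s+25): 25 + j81 → |·| = √(25²+81²) = √7186 ≈ 84.77, ∠ = arctan(81/25) ≈ 72.85°
pole (s+100): 100 + j81 → |·| = √(100²+81²) = √16561 ≈ 128.69, ∠ = arctan(81/100) ≈ 39.01°
|G| = 100 · 6873 / 10909 ≈ 63.003
Gain = 20 log₁₀(63.003) ≈ 35.99 dB
∠G = 155.64° − 111.86° = 43.78°

36.0 dB, 43.8°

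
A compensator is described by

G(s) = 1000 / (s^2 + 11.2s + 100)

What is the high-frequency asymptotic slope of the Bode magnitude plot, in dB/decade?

-40 dB/decade

Each pole contributes −20 dB/decade at high frequency; each zero contributes +20 dB/decade.
Net: 0 zero(s) − 2 pole(s) → -40 dB/decade.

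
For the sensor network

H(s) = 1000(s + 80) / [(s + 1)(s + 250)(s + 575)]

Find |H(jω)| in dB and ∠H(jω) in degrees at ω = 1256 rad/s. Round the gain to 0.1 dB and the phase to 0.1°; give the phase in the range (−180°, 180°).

-64.9 dB, -147.7°

At s = jω = j1256:
zero (s+80): 80 + j1256 → |·| = √(80²+1256²) = √1583936 ≈ 1258.5, ∠ = arctan(1256/80) ≈ 86.36°
pole (s+1): 1 + j1256 → |·| = √(1²+1256²) = √1577537 ≈ 1256, ∠ = arctan(1256/1) ≈ 89.95°
pole (s+250): 250 + j1256 → |·| = √(250²+1256²) = √1640036 ≈ 1280.6, ∠ = arctan(1256/250) ≈ 78.74°
pole (s+575): 575 + j1256 → |·| = √(575²+1256²) = √1908161 ≈ 1381.4, ∠ = arctan(1256/575) ≈ 65.40°
|H| = 1000 · 1258.5 / 2.2219e+09 ≈ 0.00056641
Gain = 20 log₁₀(0.00056641) ≈ -64.94 dB
∠H = 86.36° − 234.09° = -147.73°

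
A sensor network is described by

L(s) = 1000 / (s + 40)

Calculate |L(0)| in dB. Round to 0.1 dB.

28.0 dB

L(0) = 1000 / 40 = 25
20 log₁₀(25) ≈ 27.96 dB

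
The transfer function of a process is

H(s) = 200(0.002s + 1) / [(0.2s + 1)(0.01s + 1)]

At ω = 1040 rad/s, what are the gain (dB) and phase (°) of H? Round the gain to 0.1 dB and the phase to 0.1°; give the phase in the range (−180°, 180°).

-13.5 dB, -109.9°

At ω = 1040 rad/s:
zero (1 + j1040·0.002) = 1 + j2.08 → |·| ≈ 2.3079, ∠ ≈ 64.32°
pole (1 + j1040·0.2) = 1 + j208 → |·| ≈ 208, ∠ ≈ 89.72°
pole (1 + j1040·0.01) = 1 + j10.4 → |·| ≈ 10.448, ∠ ≈ 84.51°
|H| = 200 · 2.3079 / (208 · 10.448) ≈ 0.2124
Gain = 20 log₁₀(0.2124) ≈ -13.46 dB
∠H = (64.32°) − (89.72° + 84.51°) = -109.91°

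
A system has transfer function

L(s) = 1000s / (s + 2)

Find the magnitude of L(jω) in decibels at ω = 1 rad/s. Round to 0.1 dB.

53.0 dB

At s = jω = j1:
zero at origin: s = j1 → |·| = 1, ∠ = 90.00°
pole (s+2): 2 + j1 → |·| = √(2²+1²) = √5 ≈ 2.2361, ∠ = arctan(1/2) ≈ 26.57°
|L| = 1000 · 1 / 2.2361 ≈ 447.21
Gain = 20 log₁₀(447.21) ≈ 53.01 dB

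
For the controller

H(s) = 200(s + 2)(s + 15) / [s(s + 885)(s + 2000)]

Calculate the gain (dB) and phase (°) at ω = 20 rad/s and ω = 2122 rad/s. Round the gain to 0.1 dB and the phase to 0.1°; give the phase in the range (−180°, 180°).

ω = 20: -50.9 dB, 45.6°; ω = 2122: -24.0 dB, -24.5°

At s = jω = j20:
zero (s+2): 2 + j20 → |·| = √(2²+20²) = √404 ≈ 20.1, ∠ = arctan(20/2) ≈ 84.29°
zero (s+15): 15 + j20 → |·| = √(15²+20²) = √625 ≈ 25, ∠ = arctan(20/15) ≈ 53.13°
pole (s+885): 885 + j20 → |·| = √(885²+20²) = √783625 ≈ 885.23, ∠ = arctan(20/885) ≈ 1.29°
pole (s+2000): 2000 + j20 → |·| = √(2000²+20²) = √4000400 ≈ 2000.1, ∠ = arctan(20/2000) ≈ 0.57°
pole at origin: |s| = 20, ∠ = 90.00° (in denominator)
|H| = 200 · 502.5 / 3.5411e+07 ≈ 0.0028381
Gain = 20 log₁₀(0.0028381) ≈ -50.94 dB
∠H = 137.42° − 91.86° = 45.56°

At s = jω = j2122:
zero (s+2): 2 + j2122 → |·| = √(2²+2122²) = √4502888 ≈ 2122, ∠ = arctan(2122/2) ≈ 89.95°
zero (s+15): 15 + j2122 → |·| = √(15²+2122²) = √4503109 ≈ 2122.1, ∠ = arctan(2122/15) ≈ 89.59°
pole (s+885): 885 + j2122 → |·| = √(885²+2122²) = √5286109 ≈ 2299.2, ∠ = arctan(2122/885) ≈ 67.36°
pole (s+2000): 2000 + j2122 → |·| = √(2000²+2122²) = √8502884 ≈ 2916, ∠ = arctan(2122/2000) ≈ 46.70°
pole at origin: |s| = 2122, ∠ = 90.00° (in denominator)
|H| = 200 · 4.5031e+06 / 1.4227e+10 ≈ 0.063304
Gain = 20 log₁₀(0.063304) ≈ -23.97 dB
∠H = 179.54° − 204.06° = -24.52°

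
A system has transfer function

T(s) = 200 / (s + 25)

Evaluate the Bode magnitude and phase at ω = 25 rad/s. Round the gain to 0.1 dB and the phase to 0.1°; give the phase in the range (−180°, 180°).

15.1 dB, -45.0°

At s = jω = j25:
pole (s+25): 25 + j25 → |·| = √(25²+25²) = √1250 ≈ 35.355, ∠ = arctan(25/25) ≈ 45.00°
|T| = 200 / 35.355 ≈ 5.6569
Gain = 20 log₁₀(5.6569) ≈ 15.05 dB
∠T = 0.00° − 45.00° = -45.00°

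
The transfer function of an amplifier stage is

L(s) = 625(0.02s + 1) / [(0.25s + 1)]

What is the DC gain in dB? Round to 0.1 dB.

L(0) = 625 · 1 / 1 = 625
20 log₁₀(625) ≈ 55.92 dB

55.9 dB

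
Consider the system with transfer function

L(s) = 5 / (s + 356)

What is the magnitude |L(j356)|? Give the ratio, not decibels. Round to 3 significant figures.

At s = jω = j356:
pole (s+356): 356 + j356 → |·| = √(356²+356²) = √253472 ≈ 503.46, ∠ = arctan(356/356) ≈ 45.00°
|L| = 5 / 503.46 ≈ 0.0099313

0.00993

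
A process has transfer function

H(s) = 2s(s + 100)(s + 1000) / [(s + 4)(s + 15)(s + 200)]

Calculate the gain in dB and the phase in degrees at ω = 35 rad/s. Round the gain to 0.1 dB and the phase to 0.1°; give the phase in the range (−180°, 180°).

28.7 dB, -48.9°

At s = jω = j35:
zero (s+100): 100 + j35 → |·| = √(100²+35²) = √11225 ≈ 105.95, ∠ = arctan(35/100) ≈ 19.29°
zero (s+1000): 1000 + j35 → |·| = √(1000²+35²) = √1001225 ≈ 1000.6, ∠ = arctan(35/1000) ≈ 2.00°
zero at origin: s = j35 → |·| = 35, ∠ = 90.00°
pole (s+4): 4 + j35 → |·| = √(4²+35²) = √1241 ≈ 35.228, ∠ = arctan(35/4) ≈ 83.48°
pole (s+15): 15 + j35 → |·| = √(15²+35²) = √1450 ≈ 38.079, ∠ = arctan(35/15) ≈ 66.80°
pole (s+200): 200 + j35 → |·| = √(200²+35²) = √41225 ≈ 203.04, ∠ = arctan(35/200) ≈ 9.93°
|H| = 2 · 3.7105e+06 / 2.7237e+05 ≈ 27.246
Gain = 20 log₁₀(27.246) ≈ 28.71 dB
∠H = 111.29° − 160.21° = -48.92°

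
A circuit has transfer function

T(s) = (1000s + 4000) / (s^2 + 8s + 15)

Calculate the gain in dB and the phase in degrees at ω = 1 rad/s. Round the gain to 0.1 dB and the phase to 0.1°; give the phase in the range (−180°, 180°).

48.2 dB, -15.7°

Substitute s = j1:
Numerator: 1000(j1) + 4000 = 4000 + j1000
Denominator: (j1)^2 + 8(j1) + 15 = 14 + j8
|N| = √(4000² + 1000²) ≈ 4123.1, ∠N ≈ 14.04°
|D| = √(14² + 8²) ≈ 16.125, ∠D ≈ 29.74°
|T| = 4123.1 / 16.125 ≈ 255.7
Gain = 20 log₁₀(255.7) ≈ 48.15 dB
∠T = 14.04° − 29.74° = -15.70°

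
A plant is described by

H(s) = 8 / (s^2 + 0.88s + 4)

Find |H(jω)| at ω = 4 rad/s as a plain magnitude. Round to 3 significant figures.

0.640

At s = jω = j4:
quadratic: (j4)² + 0.88·j4 + 4 = -12 + j3.52 → |·| ≈ 12.506, ∠ ≈ 163.65°
|H| = 8 / 12.506 ≈ 0.63969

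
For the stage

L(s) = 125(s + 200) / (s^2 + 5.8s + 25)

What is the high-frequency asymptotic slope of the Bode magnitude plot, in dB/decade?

Each pole contributes −20 dB/decade at high frequency; each zero contributes +20 dB/decade.
Net: 1 zero(s) − 2 pole(s) → -20 dB/decade.

-20 dB/decade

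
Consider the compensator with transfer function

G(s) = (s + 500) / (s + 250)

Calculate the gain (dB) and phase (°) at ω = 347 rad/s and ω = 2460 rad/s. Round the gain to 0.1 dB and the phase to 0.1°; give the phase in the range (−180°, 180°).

Substitute s = j347:
Numerator: (j347) + 500 = 500 + j347
Denominator: (j347) + 250 = 250 + j347
|N| = √(500² + 347²) ≈ 608.61, ∠N ≈ 34.76°
|D| = √(250² + 347²) ≈ 427.68, ∠D ≈ 54.23°
|G| = 608.61 / 427.68 ≈ 1.423
Gain = 20 log₁₀(1.423) ≈ 3.06 dB
∠G = 34.76° − 54.23° = -19.47°

Substitute s = j2460:
Numerator: (j2460) + 500 = 500 + j2460
Denominator: (j2460) + 250 = 250 + j2460
|N| = √(500² + 2460²) ≈ 2510.3, ∠N ≈ 78.51°
|D| = √(250² + 2460²) ≈ 2472.7, ∠D ≈ 84.20°
|G| = 2510.3 / 2472.7 ≈ 1.0152
Gain = 20 log₁₀(1.0152) ≈ 0.13 dB
∠G = 78.51° − 84.20° = -5.69°

ω = 347: 3.1 dB, -19.5°; ω = 2460: 0.1 dB, -5.7°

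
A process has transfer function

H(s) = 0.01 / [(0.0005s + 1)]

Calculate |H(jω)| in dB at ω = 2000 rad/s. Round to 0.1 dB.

At ω = 2000 rad/s:
pole (1 + j2000·0.0005) = 1 + j1 → |·| ≈ 1.4142, ∠ ≈ 45.00°
|H| = 0.01 · 1 / (1.4142) ≈ 0.0070711
Gain = 20 log₁₀(0.0070711) ≈ -43.01 dB

-43.0 dB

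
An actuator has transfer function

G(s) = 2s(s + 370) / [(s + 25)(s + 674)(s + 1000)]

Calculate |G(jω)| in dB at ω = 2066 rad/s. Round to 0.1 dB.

At s = jω = j2066:
zero (s+370): 370 + j2066 → |·| = √(370²+2066²) = √4405256 ≈ 2098.9, ∠ = arctan(2066/370) ≈ 79.85°
zero at origin: s = j2066 → |·| = 2066, ∠ = 90.00°
pole (s+25): 25 + j2066 → |·| = √(25²+2066²) = √4268981 ≈ 2066.2, ∠ = arctan(2066/25) ≈ 89.31°
pole (s+674): 674 + j2066 → |·| = √(674²+2066²) = √4722632 ≈ 2173.2, ∠ = arctan(2066/674) ≈ 71.93°
pole (s+1000): 1000 + j2066 → |·| = √(1000²+2066²) = √5268356 ≈ 2295.3, ∠ = arctan(2066/1000) ≈ 64.17°
|G| = 2 · 4.3363e+06 / 1.0307e+10 ≈ 0.00084143
Gain = 20 log₁₀(0.00084143) ≈ -61.50 dB

-61.5 dB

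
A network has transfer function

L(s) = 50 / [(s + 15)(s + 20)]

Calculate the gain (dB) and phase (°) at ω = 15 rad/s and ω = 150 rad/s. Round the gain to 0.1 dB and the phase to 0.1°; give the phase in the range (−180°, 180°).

ω = 15: -20.5 dB, -81.9°; ω = 150: -53.2 dB, -166.7°

At s = jω = j15:
pole (s+15): 15 + j15 → |·| = √(15²+15²) = √450 ≈ 21.213, ∠ = arctan(15/15) ≈ 45.00°
pole (s+20): 20 + j15 → |·| = √(20²+15²) = √625 ≈ 25, ∠ = arctan(15/20) ≈ 36.87°
|L| = 50 / 530.33 ≈ 0.094281
Gain = 20 log₁₀(0.094281) ≈ -20.51 dB
∠L = 0.00° − 81.87° = -81.87°

At s = jω = j150:
pole (s+15): 15 + j150 → |·| = √(15²+150²) = √22725 ≈ 150.75, ∠ = arctan(150/15) ≈ 84.29°
pole (s+20): 20 + j150 → |·| = √(20²+150²) = √22900 ≈ 151.33, ∠ = arctan(150/20) ≈ 82.41°
|L| = 50 / 22813 ≈ 0.0021917
Gain = 20 log₁₀(0.0021917) ≈ -53.18 dB
∠L = 0.00° − 166.70° = -166.70°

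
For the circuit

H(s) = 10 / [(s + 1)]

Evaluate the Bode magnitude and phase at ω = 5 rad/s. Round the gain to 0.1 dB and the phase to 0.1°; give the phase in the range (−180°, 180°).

At ω = 5 rad/s:
pole (1 + j5·1) = 1 + j5 → |·| ≈ 5.099, ∠ ≈ 78.69°
|H| = 10 · 1 / (5.099) ≈ 1.9612
Gain = 20 log₁₀(1.9612) ≈ 5.85 dB
∠H = (0°) − (78.69°) = -78.69°

5.9 dB, -78.7°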